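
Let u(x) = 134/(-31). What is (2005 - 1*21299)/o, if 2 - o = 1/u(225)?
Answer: -2585396/299 ≈ -8646.8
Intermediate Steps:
u(x) = -134/31 (u(x) = 134*(-1/31) = -134/31)
o = 299/134 (o = 2 - 1/(-134/31) = 2 - 1*(-31/134) = 2 + 31/134 = 299/134 ≈ 2.2313)
(2005 - 1*21299)/o = (2005 - 1*21299)/(299/134) = (2005 - 21299)*(134/299) = -19294*134/299 = -2585396/299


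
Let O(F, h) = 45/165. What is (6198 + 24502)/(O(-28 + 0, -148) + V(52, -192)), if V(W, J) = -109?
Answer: -84425/299 ≈ -282.36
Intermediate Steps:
O(F, h) = 3/11 (O(F, h) = 45*(1/165) = 3/11)
(6198 + 24502)/(O(-28 + 0, -148) + V(52, -192)) = (6198 + 24502)/(3/11 - 109) = 30700/(-1196/11) = 30700*(-11/1196) = -84425/299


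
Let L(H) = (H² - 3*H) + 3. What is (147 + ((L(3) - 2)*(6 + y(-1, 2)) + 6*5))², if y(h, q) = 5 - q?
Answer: 34596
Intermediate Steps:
L(H) = 3 + H² - 3*H
(147 + ((L(3) - 2)*(6 + y(-1, 2)) + 6*5))² = (147 + (((3 + 3² - 3*3) - 2)*(6 + (5 - 1*2)) + 6*5))² = (147 + (((3 + 9 - 9) - 2)*(6 + (5 - 2)) + 30))² = (147 + ((3 - 2)*(6 + 3) + 30))² = (147 + (1*9 + 30))² = (147 + (9 + 30))² = (147 + 39)² = 186² = 34596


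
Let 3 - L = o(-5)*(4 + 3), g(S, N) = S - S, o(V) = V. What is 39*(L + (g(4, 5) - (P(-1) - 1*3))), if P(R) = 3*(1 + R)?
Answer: 1599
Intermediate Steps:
P(R) = 3 + 3*R
g(S, N) = 0
L = 38 (L = 3 - (-5)*(4 + 3) = 3 - (-5)*7 = 3 - 1*(-35) = 3 + 35 = 38)
39*(L + (g(4, 5) - (P(-1) - 1*3))) = 39*(38 + (0 - ((3 + 3*(-1)) - 1*3))) = 39*(38 + (0 - ((3 - 3) - 3))) = 39*(38 + (0 - (0 - 3))) = 39*(38 + (0 - 1*(-3))) = 39*(38 + (0 + 3)) = 39*(38 + 3) = 39*41 = 1599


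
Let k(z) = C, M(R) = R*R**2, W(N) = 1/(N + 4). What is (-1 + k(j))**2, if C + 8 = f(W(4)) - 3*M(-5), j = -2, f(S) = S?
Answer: 8579041/64 ≈ 1.3405e+5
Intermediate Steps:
W(N) = 1/(4 + N)
M(R) = R**3
C = 2937/8 (C = -8 + (1/(4 + 4) - 3*(-5)**3) = -8 + (1/8 - 3*(-125)) = -8 + (1/8 + 375) = -8 + 3001/8 = 2937/8 ≈ 367.13)
k(z) = 2937/8
(-1 + k(j))**2 = (-1 + 2937/8)**2 = (2929/8)**2 = 8579041/64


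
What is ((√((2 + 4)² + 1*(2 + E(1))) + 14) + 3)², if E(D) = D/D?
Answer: (17 + √39)² ≈ 540.33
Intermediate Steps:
E(D) = 1
((√((2 + 4)² + 1*(2 + E(1))) + 14) + 3)² = ((√((2 + 4)² + 1*(2 + 1)) + 14) + 3)² = ((√(6² + 1*3) + 14) + 3)² = ((√(36 + 3) + 14) + 3)² = ((√39 + 14) + 3)² = ((14 + √39) + 3)² = (17 + √39)²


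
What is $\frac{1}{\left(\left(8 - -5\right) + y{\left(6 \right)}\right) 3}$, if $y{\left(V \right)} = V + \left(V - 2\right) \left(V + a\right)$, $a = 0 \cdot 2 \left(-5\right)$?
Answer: $\frac{1}{129} \approx 0.0077519$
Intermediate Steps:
$a = 0$ ($a = 0 \left(-5\right) = 0$)
$y{\left(V \right)} = V + V \left(-2 + V\right)$ ($y{\left(V \right)} = V + \left(V - 2\right) \left(V + 0\right) = V + \left(-2 + V\right) V = V + V \left(-2 + V\right)$)
$\frac{1}{\left(\left(8 - -5\right) + y{\left(6 \right)}\right) 3} = \frac{1}{\left(\left(8 - -5\right) + 6 \left(-1 + 6\right)\right) 3} = \frac{1}{\left(\left(8 + 5\right) + 6 \cdot 5\right) 3} = \frac{1}{\left(13 + 30\right) 3} = \frac{1}{43 \cdot 3} = \frac{1}{129}$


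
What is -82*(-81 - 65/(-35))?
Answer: 45428/7 ≈ 6489.7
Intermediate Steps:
-82*(-81 - 65/(-35)) = -82*(-81 - 65*(-1/35)) = -82*(-81 + 13/7) = -82*(-554/7) = 45428/7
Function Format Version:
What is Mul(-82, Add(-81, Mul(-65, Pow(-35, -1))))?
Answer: Rational(45428, 7) ≈ 6489.7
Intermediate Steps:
Mul(-82, Add(-81, Mul(-65, Pow(-35, -1)))) = Mul(-82, Add(-81, Mul(-65, Rational(-1, 35)))) = Mul(-82, Add(-81, Rational(13, 7))) = Mul(-82, Rational(-554, 7)) = Rational(45428, 7)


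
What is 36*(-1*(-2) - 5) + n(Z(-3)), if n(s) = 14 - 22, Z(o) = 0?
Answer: -116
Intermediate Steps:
n(s) = -8
36*(-1*(-2) - 5) + n(Z(-3)) = 36*(-1*(-2) - 5) - 8 = 36*(2 - 5) - 8 = 36*(-3) - 8 = -108 - 8 = -116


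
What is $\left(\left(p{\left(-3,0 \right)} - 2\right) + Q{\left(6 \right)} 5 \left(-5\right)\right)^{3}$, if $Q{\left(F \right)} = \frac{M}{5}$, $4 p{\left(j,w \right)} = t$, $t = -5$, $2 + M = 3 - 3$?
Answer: $\frac{19683}{64} \approx 307.55$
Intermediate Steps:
$M = -2$ ($M = -2 + \left(3 - 3\right) = -2 + 0 = -2$)
$p{\left(j,w \right)} = - \frac{5}{4}$ ($p{\left(j,w \right)} = \frac{1}{4} \left(-5\right) = - \frac{5}{4}$)
$Q{\left(F \right)} = - \frac{2}{5}$
$\left(\left(p{\left(-3,0 \right)} - 2\right) + Q{\left(6 \right)} 5 \left(-5\right)\right)^{3} = \left(\left(- \frac{5}{4} - 2\right) + \left(- \frac{2}{5}\right) 5 \left(-5\right)\right)^{3} = \left(- \frac{13}{4} - -10\right)^{3} = \left(- \frac{13}{4} + 10\right)^{3} = \left(\frac{27}{4}\right)^{3} = \frac{19683}{64}$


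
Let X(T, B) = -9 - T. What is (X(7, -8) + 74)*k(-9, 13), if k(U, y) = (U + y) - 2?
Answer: 116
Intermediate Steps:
k(U, y) = -2 + U + y
(X(7, -8) + 74)*k(-9, 13) = ((-9 - 1*7) + 74)*(-2 - 9 + 13) = ((-9 - 7) + 74)*2 = (-16 + 74)*2 = 58*2 = 116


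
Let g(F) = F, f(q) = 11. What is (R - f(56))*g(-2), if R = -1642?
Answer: 3306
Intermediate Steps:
(R - f(56))*g(-2) = (-1642 - 1*11)*(-2) = (-1642 - 11)*(-2) = -1653*(-2) = 3306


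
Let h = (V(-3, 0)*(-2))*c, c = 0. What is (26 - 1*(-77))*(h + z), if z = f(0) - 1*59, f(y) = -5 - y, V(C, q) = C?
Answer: -6592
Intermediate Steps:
h = 0 (h = -3*(-2)*0 = 6*0 = 0)
z = -64 (z = (-5 - 1*0) - 1*59 = (-5 + 0) - 59 = -5 - 59 = -64)
(26 - 1*(-77))*(h + z) = (26 - 1*(-77))*(0 - 64) = (26 + 77)*(-64) = 103*(-64) = -6592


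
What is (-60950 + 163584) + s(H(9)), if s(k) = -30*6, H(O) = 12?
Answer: 102454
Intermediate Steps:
s(k) = -180
(-60950 + 163584) + s(H(9)) = (-60950 + 163584) - 180 = 102634 - 180 = 102454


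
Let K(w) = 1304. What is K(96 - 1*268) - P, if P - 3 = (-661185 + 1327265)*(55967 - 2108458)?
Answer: 1367123206581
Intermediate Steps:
P = -1367123205277 (P = 3 + (-661185 + 1327265)*(55967 - 2108458) = 3 + 666080*(-2052491) = 3 - 1367123205280 = -1367123205277)
K(96 - 1*268) - P = 1304 - 1*(-1367123205277) = 1304 + 1367123205277 = 1367123206581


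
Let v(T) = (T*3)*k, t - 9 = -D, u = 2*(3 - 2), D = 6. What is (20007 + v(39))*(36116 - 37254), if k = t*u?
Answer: -23566842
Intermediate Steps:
u = 2 (u = 2*1 = 2)
t = 3 (t = 9 - 1*6 = 9 - 6 = 3)
k = 6 (k = 3*2 = 6)
v(T) = 18*T (v(T) = (T*3)*6 = (3*T)*6 = 18*T)
(20007 + v(39))*(36116 - 37254) = (20007 + 18*39)*(36116 - 37254) = (20007 + 702)*(-1138) = 20709*(-1138) = -23566842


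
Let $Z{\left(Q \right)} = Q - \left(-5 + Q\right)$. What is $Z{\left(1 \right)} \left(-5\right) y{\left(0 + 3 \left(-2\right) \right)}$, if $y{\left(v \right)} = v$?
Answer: $150$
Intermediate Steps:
$Z{\left(Q \right)} = 5$ ($Z{\left(Q \right)} = Q - \left(-5 + Q\right) = 5$)
$Z{\left(1 \right)} \left(-5\right) y{\left(0 + 3 \left(-2\right) \right)} = 5 \left(-5\right) \left(0 + 3 \left(-2\right)\right) = - 25 \left(0 - 6\right) = \left(-25\right) \left(-6\right) = 150$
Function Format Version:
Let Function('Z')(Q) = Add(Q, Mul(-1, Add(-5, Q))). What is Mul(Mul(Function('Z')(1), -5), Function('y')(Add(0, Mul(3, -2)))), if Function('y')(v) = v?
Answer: 150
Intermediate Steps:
Function('Z')(Q) = 5 (Function('Z')(Q) = Add(Q, Add(5, Mul(-1, Q))) = 5)
Mul(Mul(Function('Z')(1), -5), Function('y')(Add(0, Mul(3, -2)))) = Mul(Mul(5, -5), Add(0, Mul(3, -2))) = Mul(-25, Add(0, -6)) = Mul(-25, -6) = 150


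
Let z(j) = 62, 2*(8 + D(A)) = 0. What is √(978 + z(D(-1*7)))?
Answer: 4*√65 ≈ 32.249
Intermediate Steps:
D(A) = -8 (D(A) = -8 + (½)*0 = -8 + 0 = -8)
√(978 + z(D(-1*7))) = √(978 + 62) = √1040 = 4*√65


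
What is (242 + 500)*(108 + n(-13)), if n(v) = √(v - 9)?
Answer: 80136 + 742*I*√22 ≈ 80136.0 + 3480.3*I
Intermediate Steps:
n(v) = √(-9 + v)
(242 + 500)*(108 + n(-13)) = (242 + 500)*(108 + √(-9 - 13)) = 742*(108 + √(-22)) = 742*(108 + I*√22) = 80136 + 742*I*√22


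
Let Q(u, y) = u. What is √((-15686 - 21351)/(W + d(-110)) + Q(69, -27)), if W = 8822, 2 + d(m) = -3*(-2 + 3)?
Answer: 2*√1259367378/8817 ≈ 8.0498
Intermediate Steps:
d(m) = -5 (d(m) = -2 - 3*(-2 + 3) = -2 - 3*1 = -2 - 3 = -5)
√((-15686 - 21351)/(W + d(-110)) + Q(69, -27)) = √((-15686 - 21351)/(8822 - 5) + 69) = √(-37037/8817 + 69) = √(571336/8817) = 2*√1259367378/8817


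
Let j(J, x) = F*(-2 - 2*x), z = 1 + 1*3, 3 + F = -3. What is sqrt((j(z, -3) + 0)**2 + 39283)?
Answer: sqrt(39859) ≈ 199.65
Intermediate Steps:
F = -6 (F = -3 - 3 = -6)
z = 4 (z = 1 + 3 = 4)
j(J, x) = 12 + 12*x (j(J, x) = -6*(-2 - 2*x) = 12 + 12*x)
sqrt((j(z, -3) + 0)**2 + 39283) = sqrt(((12 + 12*(-3)) + 0)**2 + 39283) = sqrt(((12 - 36) + 0)**2 + 39283) = sqrt((-24 + 0)**2 + 39283) = sqrt((-24)**2 + 39283) = sqrt(576 + 39283) = sqrt(39859)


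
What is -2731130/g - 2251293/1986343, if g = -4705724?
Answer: -2584501271771/4673590963666 ≈ -0.55300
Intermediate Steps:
-2731130/g - 2251293/1986343 = -2731130/(-4705724) - 2251293/1986343 = -2731130*(-1/4705724) - 2251293*1/1986343 = 1365565/2352862 - 2251293/1986343 = -2584501271771/4673590963666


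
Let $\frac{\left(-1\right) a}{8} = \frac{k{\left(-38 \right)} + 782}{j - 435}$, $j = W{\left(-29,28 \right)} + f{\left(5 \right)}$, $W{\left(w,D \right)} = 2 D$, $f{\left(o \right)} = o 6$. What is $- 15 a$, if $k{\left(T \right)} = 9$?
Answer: $- \frac{94920}{349} \approx -271.98$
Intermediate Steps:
$f{\left(o \right)} = 6 o$
$j = 86$ ($j = 2 \cdot 28 + 6 \cdot 5 = 56 + 30 = 86$)
$a = \frac{6328}{349}$ ($a = - 8 \frac{9 + 782}{86 - 435} = - 8 \frac{791}{-349} = - 8 \cdot 791 \left(- \frac{1}{349}\right) = \left(-8\right) \left(- \frac{791}{349}\right) = \frac{6328}{349} \approx 18.132$)
$- 15 a = \left(-15\right) \frac{6328}{349} = - \frac{94920}{349}$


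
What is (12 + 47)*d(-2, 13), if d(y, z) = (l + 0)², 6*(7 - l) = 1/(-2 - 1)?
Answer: 951611/324 ≈ 2937.1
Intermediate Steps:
l = 127/18 (l = 7 - 1/(6*(-2 - 1)) = 7 - ⅙/(-3) = 7 - ⅙*(-⅓) = 7 + 1/18 = 127/18 ≈ 7.0556)
d(y, z) = 16129/324 (d(y, z) = (127/18 + 0)² = (127/18)² = 16129/324)
(12 + 47)*d(-2, 13) = (12 + 47)*(16129/324) = 59*(16129/324) = 951611/324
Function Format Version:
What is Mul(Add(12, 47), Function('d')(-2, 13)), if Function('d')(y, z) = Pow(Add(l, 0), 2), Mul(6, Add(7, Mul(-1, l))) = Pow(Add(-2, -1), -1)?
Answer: Rational(951611, 324) ≈ 2937.1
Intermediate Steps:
l = Rational(127, 18) (l = Add(7, Mul(Rational(-1, 6), Pow(Add(-2, -1), -1))) = Add(7, Mul(Rational(-1, 6), Pow(-3, -1))) = Add(7, Mul(Rational(-1, 6), Rational(-1, 3))) = Add(7, Rational(1, 18)) = Rational(127, 18) ≈ 7.0556)
Function('d')(y, z) = Rational(16129, 324) (Function('d')(y, z) = Pow(Add(Rational(127, 18), 0), 2) = Pow(Rational(127, 18), 2) = Rational(16129, 324))
Mul(Add(12, 47), Function('d')(-2, 13)) = Mul(Add(12, 47), Rational(16129, 324)) = Mul(59, Rational(16129, 324)) = Rational(951611, 324)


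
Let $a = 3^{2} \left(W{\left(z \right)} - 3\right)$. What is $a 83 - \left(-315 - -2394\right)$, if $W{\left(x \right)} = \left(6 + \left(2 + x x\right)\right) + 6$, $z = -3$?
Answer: $12861$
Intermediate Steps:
$W{\left(x \right)} = 14 + x^{2}$ ($W{\left(x \right)} = \left(6 + \left(2 + x^{2}\right)\right) + 6 = \left(8 + x^{2}\right) + 6 = 14 + x^{2}$)
$a = 180$ ($a = 3^{2} \left(\left(14 + \left(-3\right)^{2}\right) - 3\right) = 9 \left(\left(14 + 9\right) - 3\right) = 9 \left(23 - 3\right) = 9 \cdot 20 = 180$)
$a 83 - \left(-315 - -2394\right) = 180 \cdot 83 - \left(-315 - -2394\right) = 14940 - \left(-315 + 2394\right) = 14940 - 2079 = 12861$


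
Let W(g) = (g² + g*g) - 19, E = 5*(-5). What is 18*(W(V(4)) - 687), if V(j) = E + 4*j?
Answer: -9792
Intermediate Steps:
E = -25
V(j) = -25 + 4*j
W(g) = -19 + 2*g² (W(g) = (g² + g²) - 19 = 2*g² - 19 = -19 + 2*g²)
18*(W(V(4)) - 687) = 18*((-19 + 2*(-25 + 4*4)²) - 687) = 18*((-19 + 2*(-25 + 16)²) - 687) = 18*((-19 + 2*(-9)²) - 687) = 18*((-19 + 2*81) - 687) = 18*((-19 + 162) - 687) = 18*(143 - 687) = 18*(-544) = -9792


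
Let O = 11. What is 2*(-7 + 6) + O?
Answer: 9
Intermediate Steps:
2*(-7 + 6) + O = 2*(-7 + 6) + 11 = 2*(-1) + 11 = -2 + 11 = 9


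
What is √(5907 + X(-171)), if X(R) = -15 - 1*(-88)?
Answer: 2*√1495 ≈ 77.330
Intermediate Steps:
X(R) = 73 (X(R) = -15 + 88 = 73)
√(5907 + X(-171)) = √(5907 + 73) = √5980 = 2*√1495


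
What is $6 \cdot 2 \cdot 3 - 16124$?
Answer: $-16088$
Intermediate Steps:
$6 \cdot 2 \cdot 3 - 16124 = 12 \cdot 3 - 16124 = 36 - 16124 = -16088$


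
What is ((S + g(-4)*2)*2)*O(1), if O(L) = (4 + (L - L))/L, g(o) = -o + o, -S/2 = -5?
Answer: 80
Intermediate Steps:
S = 10 (S = -2*(-5) = 10)
g(o) = 0
O(L) = 4/L (O(L) = (4 + 0)/L = 4/L)
((S + g(-4)*2)*2)*O(1) = ((10 + 0*2)*2)*(4/1) = ((10 + 0)*2)*(4*1) = (10*2)*4 = 20*4 = 80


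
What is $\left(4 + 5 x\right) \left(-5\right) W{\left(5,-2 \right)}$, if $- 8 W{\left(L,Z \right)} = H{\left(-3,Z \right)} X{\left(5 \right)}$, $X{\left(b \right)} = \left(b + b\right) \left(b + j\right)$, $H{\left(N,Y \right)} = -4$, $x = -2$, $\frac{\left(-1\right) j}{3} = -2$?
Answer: $1650$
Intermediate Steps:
$j = 6$ ($j = \left(-3\right) \left(-2\right) = 6$)
$X{\left(b \right)} = 2 b \left(6 + b\right)$ ($X{\left(b \right)} = \left(b + b\right) \left(b + 6\right) = 2 b \left(6 + b\right)$)
$W{\left(L,Z \right)} = 55$ ($W{\left(L,Z \right)} = - \frac{\left(-4\right) 2 \cdot 5 \left(6 + 5\right)}{8} = - \frac{\left(-4\right) 2 \cdot 5 \cdot 11}{8} = - \frac{\left(-4\right) 110}{8} = \left(- \frac{1}{8}\right) \left(-440\right) = 55$)
$\left(4 + 5 x\right) \left(-5\right) W{\left(5,-2 \right)} = \left(4 + 5 \left(-2\right)\right) \left(-5\right) 55 = \left(4 - 10\right) \left(-5\right) 55 = \left(-6\right) \left(-5\right) 55 = 30 \cdot 55 = 1650$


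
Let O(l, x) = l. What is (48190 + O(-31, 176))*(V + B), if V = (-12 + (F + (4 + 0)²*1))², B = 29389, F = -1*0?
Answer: 1416115395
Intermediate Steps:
F = 0
V = 16 (V = (-12 + (0 + (4 + 0)²*1))² = (-12 + (0 + 4²*1))² = (-12 + (0 + 16*1))² = (-12 + (0 + 16))² = (-12 + 16)² = 4² = 16)
(48190 + O(-31, 176))*(V + B) = (48190 - 31)*(16 + 29389) = 48159*29405 = 1416115395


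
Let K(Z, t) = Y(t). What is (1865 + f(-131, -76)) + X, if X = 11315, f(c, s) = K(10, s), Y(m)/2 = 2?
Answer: 13184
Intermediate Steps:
Y(m) = 4 (Y(m) = 2*2 = 4)
K(Z, t) = 4
f(c, s) = 4
(1865 + f(-131, -76)) + X = (1865 + 4) + 11315 = 1869 + 11315 = 13184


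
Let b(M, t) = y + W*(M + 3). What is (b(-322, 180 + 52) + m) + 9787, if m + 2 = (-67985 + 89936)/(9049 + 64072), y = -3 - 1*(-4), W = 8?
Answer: 528979265/73121 ≈ 7234.3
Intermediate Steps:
y = 1 (y = -3 + 4 = 1)
b(M, t) = 25 + 8*M (b(M, t) = 1 + 8*(M + 3) = 1 + 8*(3 + M) = 1 + (24 + 8*M) = 25 + 8*M)
m = -124291/73121 (m = -2 + (-67985 + 89936)/(9049 + 64072) = -2 + 21951/73121 = -124291/73121 ≈ -1.6998)
(b(-322, 180 + 52) + m) + 9787 = ((25 + 8*(-322)) - 124291/73121) + 9787 = ((25 - 2576) - 124291/73121) + 9787 = (-2551 - 124291/73121) + 9787 = -186655962/73121 + 9787 = 528979265/73121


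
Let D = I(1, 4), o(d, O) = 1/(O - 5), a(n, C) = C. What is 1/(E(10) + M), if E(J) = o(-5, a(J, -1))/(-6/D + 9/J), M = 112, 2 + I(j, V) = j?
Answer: 207/23179 ≈ 0.0089305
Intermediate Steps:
o(d, O) = 1/(-5 + O)
I(j, V) = -2 + j
D = -1 (D = -2 + 1 = -1)
E(J) = -1/(6*(6 + 9/J)) (E(J) = 1/((-5 - 1)*(-6/(-1) + 9/J)) = 1/((-6)*(-6*(-1) + 9/J)) = -1/(6*(6 + 9/J)))
1/(E(10) + M) = 1/(-1*10/(54 + 36*10) + 112) = 1/(-1*10/(54 + 360) + 112) = 1/(-1*10/414 + 112) = 1/(-1*10*1/414 + 112) = 1/(-5/207 + 112) = 1/(23179/207) = 207/23179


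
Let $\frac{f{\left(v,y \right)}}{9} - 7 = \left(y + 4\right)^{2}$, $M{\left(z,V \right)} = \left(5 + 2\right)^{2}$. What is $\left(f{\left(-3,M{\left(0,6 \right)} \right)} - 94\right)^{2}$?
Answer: $637562500$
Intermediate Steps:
$M{\left(z,V \right)} = 49$ ($M{\left(z,V \right)} = 7^{2} = 49$)
$f{\left(v,y \right)} = 63 + 9 \left(4 + y\right)^{2}$ ($f{\left(v,y \right)} = 63 + 9 \left(y + 4\right)^{2} = 63 + 9 \left(4 + y\right)^{2}$)
$\left(f{\left(-3,M{\left(0,6 \right)} \right)} - 94\right)^{2} = \left(\left(63 + 9 \left(4 + 49\right)^{2}\right) - 94\right)^{2} = \left(\left(63 + 9 \cdot 53^{2}\right) - 94\right)^{2} = \left(\left(63 + 9 \cdot 2809\right) - 94\right)^{2} = \left(\left(63 + 25281\right) - 94\right)^{2} = \left(25344 - 94\right)^{2} = 25250^{2} = 637562500$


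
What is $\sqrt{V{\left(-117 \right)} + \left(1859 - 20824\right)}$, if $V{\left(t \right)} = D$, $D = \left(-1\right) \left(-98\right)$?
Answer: $i \sqrt{18867} \approx 137.36 i$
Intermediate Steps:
$D = 98$
$V{\left(t \right)} = 98$
$\sqrt{V{\left(-117 \right)} + \left(1859 - 20824\right)} = \sqrt{98 + \left(1859 - 20824\right)} = \sqrt{98 - 18965} = \sqrt{-18867} = i \sqrt{18867}$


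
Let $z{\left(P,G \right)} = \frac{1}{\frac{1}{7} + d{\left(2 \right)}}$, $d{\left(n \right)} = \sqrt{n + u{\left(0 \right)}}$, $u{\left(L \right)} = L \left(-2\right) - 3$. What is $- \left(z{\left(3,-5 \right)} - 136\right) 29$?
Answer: $\frac{196997}{50} + \frac{1421 i}{50} \approx 3939.9 + 28.42 i$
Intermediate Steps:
$u{\left(L \right)} = -3 - 2 L$ ($u{\left(L \right)} = - 2 L - 3 = -3 - 2 L$)
$d{\left(n \right)} = \sqrt{-3 + n}$ ($d{\left(n \right)} = \sqrt{n - 3} = \sqrt{-3 + n}$)
$z{\left(P,G \right)} = \frac{49 \left(\frac{1}{7} - i\right)}{50}$ ($z{\left(P,G \right)} = \frac{1}{\frac{1}{7} + \sqrt{-3 + 2}} = \frac{1}{\frac{1}{7} + \sqrt{-1}} = \frac{1}{\frac{1}{7} + i} = \frac{49 \left(\frac{1}{7} - i\right)}{50}$)
$- \left(z{\left(3,-5 \right)} - 136\right) 29 = - \left(\left(\frac{7}{50} - \frac{49 i}{50}\right) - 136\right) 29 = - \left(- \frac{6793}{50} - \frac{49 i}{50}\right) 29 = - (- \frac{196997}{50} - \frac{1421 i}{50}) = \frac{196997}{50} + \frac{1421 i}{50}$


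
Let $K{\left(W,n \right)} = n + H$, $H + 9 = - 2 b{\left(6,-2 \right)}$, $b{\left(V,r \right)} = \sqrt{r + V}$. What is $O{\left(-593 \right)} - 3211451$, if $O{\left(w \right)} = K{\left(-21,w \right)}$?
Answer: $-3212057$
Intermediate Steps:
$b{\left(V,r \right)} = \sqrt{V + r}$
$H = -13$ ($H = -9 - 2 \sqrt{6 - 2} = -9 - 2 \sqrt{4} = -9 - 4 = -13$)
$K{\left(W,n \right)} = -13 + n$ ($K{\left(W,n \right)} = n - 13 = -13 + n$)
$O{\left(w \right)} = -13 + w$
$O{\left(-593 \right)} - 3211451 = \left(-13 - 593\right) - 3211451 = -606 - 3211451 = -3212057$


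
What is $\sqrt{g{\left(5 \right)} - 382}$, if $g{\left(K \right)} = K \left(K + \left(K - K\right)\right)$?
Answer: $i \sqrt{357} \approx 18.894 i$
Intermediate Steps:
$g{\left(K \right)} = K^{2}$ ($g{\left(K \right)} = K \left(K + 0\right) = K K = K^{2}$)
$\sqrt{g{\left(5 \right)} - 382} = \sqrt{5^{2} - 382} = \sqrt{25 - 382} = \sqrt{-357} = i \sqrt{357}$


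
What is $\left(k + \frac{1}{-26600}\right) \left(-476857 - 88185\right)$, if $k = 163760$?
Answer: $- \frac{1230665996053479}{13300} \approx -9.2531 \cdot 10^{10}$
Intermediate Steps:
$\left(k + \frac{1}{-26600}\right) \left(-476857 - 88185\right) = \left(163760 + \frac{1}{-26600}\right) \left(-476857 - 88185\right) = \left(163760 - \frac{1}{26600}\right) \left(-565042\right) = \frac{4356015999}{26600} \left(-565042\right) = - \frac{1230665996053479}{13300}$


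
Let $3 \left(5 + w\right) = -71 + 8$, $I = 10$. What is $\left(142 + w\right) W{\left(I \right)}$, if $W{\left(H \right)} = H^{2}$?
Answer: $11600$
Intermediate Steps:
$w = -26$ ($w = -5 + \frac{-71 + 8}{3} = -5 + \frac{1}{3} \left(-63\right) = -5 - 21 = -26$)
$\left(142 + w\right) W{\left(I \right)} = \left(142 - 26\right) 10^{2} = 116 \cdot 100 = 11600$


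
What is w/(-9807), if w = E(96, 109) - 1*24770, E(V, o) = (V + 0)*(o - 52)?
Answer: 19298/9807 ≈ 1.9678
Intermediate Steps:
E(V, o) = V*(-52 + o)
w = -19298 (w = 96*(-52 + 109) - 1*24770 = 96*57 - 24770 = 5472 - 24770 = -19298)
w/(-9807) = -19298/(-9807) = -19298*(-1/9807) = 19298/9807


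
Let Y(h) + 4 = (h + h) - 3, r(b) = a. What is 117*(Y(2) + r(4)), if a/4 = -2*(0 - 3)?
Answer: 2457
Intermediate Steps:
a = 24 (a = 4*(-2*(0 - 3)) = 4*(-2*(-3)) = 4*6 = 24)
r(b) = 24
Y(h) = -7 + 2*h (Y(h) = -4 + ((h + h) - 3) = -4 + (2*h - 3) = -4 + (-3 + 2*h) = -7 + 2*h)
117*(Y(2) + r(4)) = 117*((-7 + 2*2) + 24) = 117*((-7 + 4) + 24) = 117*(-3 + 24) = 117*21 = 2457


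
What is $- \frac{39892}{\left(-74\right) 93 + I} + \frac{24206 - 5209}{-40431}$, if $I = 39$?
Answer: $\frac{164764109}{30741037} \approx 5.3597$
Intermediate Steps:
$- \frac{39892}{\left(-74\right) 93 + I} + \frac{24206 - 5209}{-40431} = - \frac{39892}{\left(-74\right) 93 + 39} + \frac{24206 - 5209}{-40431} = - \frac{39892}{-6882 + 39} + 18997 \left(- \frac{1}{40431}\right) = - \frac{39892}{-6843} - \frac{18997}{40431} = \left(-39892\right) \left(- \frac{1}{6843}\right) - \frac{18997}{40431} = \frac{39892}{6843} - \frac{18997}{40431} = \frac{164764109}{30741037}$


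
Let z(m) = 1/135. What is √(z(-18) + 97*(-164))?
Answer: I*√32213685/45 ≈ 126.13*I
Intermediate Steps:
z(m) = 1/135
√(z(-18) + 97*(-164)) = √(1/135 + 97*(-164)) = √(1/135 - 15908) = √(-2147579/135) = I*√32213685/45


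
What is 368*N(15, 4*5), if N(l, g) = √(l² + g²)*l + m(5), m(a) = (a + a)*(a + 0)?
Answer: 156400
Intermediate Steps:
m(a) = 2*a² (m(a) = (2*a)*a = 2*a²)
N(l, g) = 50 + l*√(g² + l²) (N(l, g) = √(l² + g²)*l + 2*5² = √(g² + l²)*l + 2*25 = l*√(g² + l²) + 50 = 50 + l*√(g² + l²))
368*N(15, 4*5) = 368*(50 + 15*√((4*5)² + 15²)) = 368*(50 + 15*√(20² + 225)) = 368*(50 + 15*√(400 + 225)) = 368*(50 + 15*√625) = 368*(50 + 15*25) = 368*(50 + 375) = 368*425 = 156400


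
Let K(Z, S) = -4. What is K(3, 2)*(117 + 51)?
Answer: -672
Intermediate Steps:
K(3, 2)*(117 + 51) = -4*(117 + 51) = -4*168 = -672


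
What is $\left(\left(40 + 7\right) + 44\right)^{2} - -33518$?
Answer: $41799$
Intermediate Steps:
$\left(\left(40 + 7\right) + 44\right)^{2} - -33518 = \left(47 + 44\right)^{2} + 33518 = 91^{2} + 33518 = 8281 + 33518 = 41799$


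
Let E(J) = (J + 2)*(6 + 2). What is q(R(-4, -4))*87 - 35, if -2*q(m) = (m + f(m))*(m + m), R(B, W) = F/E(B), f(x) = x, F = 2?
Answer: -1207/32 ≈ -37.719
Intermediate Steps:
E(J) = 16 + 8*J (E(J) = (2 + J)*8 = 16 + 8*J)
R(B, W) = 2/(16 + 8*B)
q(m) = -2*m**2 (q(m) = -(m + m)*(m + m)/2 = -2*m*2*m/2 = -2*m**2)
q(R(-4, -4))*87 - 35 = -2*1/(16*(2 - 4)**2)*87 - 35 = -2*((1/4)/(-2))**2*87 - 35 = -2*((1/4)*(-1/2))**2*87 - 35 = -2*(-1/8)**2*87 - 35 = -2*1/64*87 - 35 = -1/32*87 - 35 = -87/32 - 35 = -1207/32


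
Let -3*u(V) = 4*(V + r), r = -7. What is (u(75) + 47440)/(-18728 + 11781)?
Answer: -142048/20841 ≈ -6.8158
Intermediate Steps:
u(V) = 28/3 - 4*V/3 (u(V) = -4*(V - 7)/3 = -4*(-7 + V)/3 = -(-28 + 4*V)/3 = 28/3 - 4*V/3)
(u(75) + 47440)/(-18728 + 11781) = ((28/3 - 4/3*75) + 47440)/(-18728 + 11781) = ((28/3 - 100) + 47440)/(-6947) = (-272/3 + 47440)*(-1/6947) = (142048/3)*(-1/6947) = -142048/20841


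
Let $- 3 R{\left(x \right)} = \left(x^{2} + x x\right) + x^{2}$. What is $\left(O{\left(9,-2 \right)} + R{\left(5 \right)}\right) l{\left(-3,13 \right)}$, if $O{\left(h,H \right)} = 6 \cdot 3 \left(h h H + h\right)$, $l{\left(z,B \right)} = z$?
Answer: $8337$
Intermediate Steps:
$O{\left(h,H \right)} = 18 h + 18 H h^{2}$ ($O{\left(h,H \right)} = 18 \left(h^{2} H + h\right) = 18 \left(H h^{2} + h\right) = 18 \left(h + H h^{2}\right) = 18 h + 18 H h^{2}$)
$R{\left(x \right)} = - x^{2}$ ($R{\left(x \right)} = - \frac{\left(x^{2} + x x\right) + x^{2}}{3} = - \frac{\left(x^{2} + x^{2}\right) + x^{2}}{3} = - \frac{2 x^{2} + x^{2}}{3} = - \frac{3 x^{2}}{3} = - x^{2}$)
$\left(O{\left(9,-2 \right)} + R{\left(5 \right)}\right) l{\left(-3,13 \right)} = \left(18 \cdot 9 \left(1 - 18\right) - 5^{2}\right) \left(-3\right) = \left(18 \cdot 9 \left(1 - 18\right) - 25\right) \left(-3\right) = \left(18 \cdot 9 \left(-17\right) - 25\right) \left(-3\right) = \left(-2754 - 25\right) \left(-3\right) = \left(-2779\right) \left(-3\right) = 8337$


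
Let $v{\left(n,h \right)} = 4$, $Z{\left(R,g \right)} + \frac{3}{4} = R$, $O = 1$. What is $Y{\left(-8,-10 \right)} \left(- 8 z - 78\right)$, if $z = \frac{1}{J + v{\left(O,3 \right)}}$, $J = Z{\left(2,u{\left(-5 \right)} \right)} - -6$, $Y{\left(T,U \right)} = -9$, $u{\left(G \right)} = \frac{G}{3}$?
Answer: $\frac{3542}{5} \approx 708.4$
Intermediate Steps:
$u{\left(G \right)} = \frac{G}{3}$ ($u{\left(G \right)} = G \frac{1}{3} = \frac{G}{3}$)
$Z{\left(R,g \right)} = - \frac{3}{4} + R$
$J = \frac{29}{4}$ ($J = \left(- \frac{3}{4} + 2\right) - -6 = \frac{5}{4} + 6 = \frac{29}{4} \approx 7.25$)
$z = \frac{4}{45}$ ($z = \frac{1}{\frac{29}{4} + 4} = \frac{1}{\frac{45}{4}} = \frac{4}{45} \approx 0.088889$)
$Y{\left(-8,-10 \right)} \left(- 8 z - 78\right) = - 9 \left(\left(-8\right) \frac{4}{45} - 78\right) = - 9 \left(- \frac{32}{45} - 78\right) = \left(-9\right) \left(- \frac{3542}{45}\right) = \frac{3542}{5}$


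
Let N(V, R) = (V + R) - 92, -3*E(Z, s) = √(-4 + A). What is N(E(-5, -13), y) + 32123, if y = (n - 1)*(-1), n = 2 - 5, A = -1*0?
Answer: 32035 - 2*I/3 ≈ 32035.0 - 0.66667*I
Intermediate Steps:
A = 0
E(Z, s) = -2*I/3 (E(Z, s) = -√(-4 + 0)/3 = -2*I/3)
n = -3
y = 4 (y = (-3 - 1)*(-1) = -4*(-1) = 4)
N(V, R) = -92 + R + V (N(V, R) = (R + V) - 92 = -92 + R + V)
N(E(-5, -13), y) + 32123 = (-92 + 4 - 2*I/3) + 32123 = (-88 - 2*I/3) + 32123 = 32035 - 2*I/3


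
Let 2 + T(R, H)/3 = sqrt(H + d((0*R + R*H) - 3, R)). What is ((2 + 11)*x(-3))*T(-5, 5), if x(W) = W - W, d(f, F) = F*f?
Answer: 0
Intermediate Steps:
T(R, H) = -6 + 3*sqrt(H + R*(-3 + H*R)) (T(R, H) = -6 + 3*sqrt(H + R*((0*R + R*H) - 3)) = -6 + 3*sqrt(H + R*((0 + H*R) - 3)) = -6 + 3*sqrt(H + R*(H*R - 3)) = -6 + 3*sqrt(H + R*(-3 + H*R)))
x(W) = 0
((2 + 11)*x(-3))*T(-5, 5) = ((2 + 11)*0)*(-6 + 3*sqrt(5 - 5*(-3 + 5*(-5)))) = (13*0)*(-6 + 3*sqrt(5 - 5*(-3 - 25))) = 0*(-6 + 3*sqrt(5 - 5*(-28))) = 0*(-6 + 3*sqrt(5 + 140)) = 0*(-6 + 3*sqrt(145)) = 0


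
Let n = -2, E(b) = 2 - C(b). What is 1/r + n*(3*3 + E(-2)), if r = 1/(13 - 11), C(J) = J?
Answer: -24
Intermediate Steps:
E(b) = 2 - b
r = ½ (r = 1/2 = ½ ≈ 0.50000)
1/r + n*(3*3 + E(-2)) = 1/(½) - 2*(3*3 + (2 - 1*(-2))) = 2 - 2*(9 + (2 + 2)) = 2 - 2*(9 + 4) = 2 - 2*13 = 2 - 26 = -24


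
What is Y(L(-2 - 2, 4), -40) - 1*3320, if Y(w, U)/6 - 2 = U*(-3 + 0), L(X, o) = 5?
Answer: -2588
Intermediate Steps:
Y(w, U) = 12 - 18*U (Y(w, U) = 12 + 6*(U*(-3 + 0)) = 12 + 6*(U*(-3)) = 12 + 6*(-3*U) = 12 - 18*U)
Y(L(-2 - 2, 4), -40) - 1*3320 = (12 - 18*(-40)) - 1*3320 = (12 + 720) - 3320 = 732 - 3320 = -2588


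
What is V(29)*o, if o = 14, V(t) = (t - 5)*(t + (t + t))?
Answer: 29232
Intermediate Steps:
V(t) = 3*t*(-5 + t) (V(t) = (-5 + t)*(t + 2*t) = (-5 + t)*(3*t) = 3*t*(-5 + t))
V(29)*o = (3*29*(-5 + 29))*14 = (3*29*24)*14 = 2088*14 = 29232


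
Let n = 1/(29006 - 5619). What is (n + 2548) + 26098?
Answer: 669944003/23387 ≈ 28646.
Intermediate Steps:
n = 1/23387 ≈ 4.2759e-5
(n + 2548) + 26098 = (1/23387 + 2548) + 26098 = 59590077/23387 + 26098 = 669944003/23387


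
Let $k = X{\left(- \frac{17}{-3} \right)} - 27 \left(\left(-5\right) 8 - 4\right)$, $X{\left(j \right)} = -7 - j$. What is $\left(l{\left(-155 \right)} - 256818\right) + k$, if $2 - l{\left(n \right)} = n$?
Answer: $- \frac{766457}{3} \approx -2.5549 \cdot 10^{5}$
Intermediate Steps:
$l{\left(n \right)} = 2 - n$
$k = \frac{3526}{3}$ ($k = \left(-7 - - \frac{17}{-3}\right) - 27 \left(\left(-5\right) 8 - 4\right) = \left(-7 - \left(-17\right) \left(- \frac{1}{3}\right)\right) - 27 \left(-40 - 4\right) = \left(-7 - \frac{17}{3}\right) - -1188 = \left(-7 - \frac{17}{3}\right) + 1188 = - \frac{38}{3} + 1188 = \frac{3526}{3} \approx 1175.3$)
$\left(l{\left(-155 \right)} - 256818\right) + k = \left(\left(2 - -155\right) - 256818\right) + \frac{3526}{3} = \left(\left(2 + 155\right) - 256818\right) + \frac{3526}{3} = \left(157 - 256818\right) + \frac{3526}{3} = -256661 + \frac{3526}{3} = - \frac{766457}{3}$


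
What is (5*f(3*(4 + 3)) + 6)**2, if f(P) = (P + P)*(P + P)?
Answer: 77898276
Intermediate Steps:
f(P) = 4*P**2 (f(P) = (2*P)*(2*P) = 4*P**2)
(5*f(3*(4 + 3)) + 6)**2 = (5*(4*(3*(4 + 3))**2) + 6)**2 = (5*(4*(3*7)**2) + 6)**2 = (5*(4*21**2) + 6)**2 = (5*(4*441) + 6)**2 = (5*1764 + 6)**2 = (8820 + 6)**2 = 8826**2 = 77898276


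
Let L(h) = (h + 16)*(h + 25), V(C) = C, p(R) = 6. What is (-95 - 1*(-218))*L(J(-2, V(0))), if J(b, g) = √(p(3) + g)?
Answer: 49938 + 5043*√6 ≈ 62291.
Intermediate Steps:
J(b, g) = √(6 + g)
L(h) = (16 + h)*(25 + h)
(-95 - 1*(-218))*L(J(-2, V(0))) = (-95 - 1*(-218))*(400 + (√(6 + 0))² + 41*√(6 + 0)) = (-95 + 218)*(400 + (√6)² + 41*√6) = 123*(400 + 6 + 41*√6) = 123*(406 + 41*√6) = 49938 + 5043*√6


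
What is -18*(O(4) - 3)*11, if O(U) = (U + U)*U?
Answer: -5742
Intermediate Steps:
O(U) = 2*U² (O(U) = (2*U)*U = 2*U²)
-18*(O(4) - 3)*11 = -18*(2*4² - 3)*11 = -18*(2*16 - 3)*11 = -18*(32 - 3)*11 = -18*29*11 = -9*58*11 = -522*11 = -5742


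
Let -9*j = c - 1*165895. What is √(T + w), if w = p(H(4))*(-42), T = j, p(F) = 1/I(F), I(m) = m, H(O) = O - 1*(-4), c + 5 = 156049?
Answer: √39215/6 ≈ 33.005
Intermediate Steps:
c = 156044 (c = -5 + 156049 = 156044)
H(O) = 4 + O (H(O) = O + 4 = 4 + O)
p(F) = 1/F
j = 9851/9 (j = -(156044 - 1*165895)/9 = -(156044 - 165895)/9 = -⅑*(-9851) = 9851/9 ≈ 1094.6)
T = 9851/9 ≈ 1094.6
w = -21/4 (w = -42/(4 + 4) = -42/8 = (⅛)*(-42) = -21/4 ≈ -5.2500)
√(T + w) = √(9851/9 - 21/4) = √(39215/36) = √39215/6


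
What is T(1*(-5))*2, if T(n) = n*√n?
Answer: -10*I*√5 ≈ -22.361*I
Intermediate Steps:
T(n) = n^(3/2)
T(1*(-5))*2 = (1*(-5))^(3/2)*2 = (-5)^(3/2)*2 = -5*I*√5*2 = -10*I*√5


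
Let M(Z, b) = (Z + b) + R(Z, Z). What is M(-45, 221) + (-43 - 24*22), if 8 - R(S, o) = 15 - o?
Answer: -447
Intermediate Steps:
R(S, o) = -7 + o (R(S, o) = 8 - (15 - o) = 8 + (-15 + o) = -7 + o)
M(Z, b) = -7 + b + 2*Z (M(Z, b) = (Z + b) + (-7 + Z) = -7 + b + 2*Z)
M(-45, 221) + (-43 - 24*22) = (-7 + 221 + 2*(-45)) + (-43 - 24*22) = (-7 + 221 - 90) + (-43 - 528) = 124 - 571 = -447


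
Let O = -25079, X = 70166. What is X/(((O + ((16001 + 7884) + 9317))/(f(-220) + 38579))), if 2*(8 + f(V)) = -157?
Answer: 2700864755/8123 ≈ 3.3250e+5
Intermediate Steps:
f(V) = -173/2 (f(V) = -8 + (½)*(-157) = -8 - 157/2 = -173/2)
X/(((O + ((16001 + 7884) + 9317))/(f(-220) + 38579))) = 70166/(((-25079 + ((16001 + 7884) + 9317))/(-173/2 + 38579))) = 70166/(((-25079 + (23885 + 9317))/(76985/2))) = 70166/(((-25079 + 33202)*(2/76985))) = 70166/((8123*(2/76985))) = 70166/(16246/76985) = 70166*(76985/16246) = 2700864755/8123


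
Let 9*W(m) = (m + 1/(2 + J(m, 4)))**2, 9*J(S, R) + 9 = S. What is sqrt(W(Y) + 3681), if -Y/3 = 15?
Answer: 5*sqrt(22513)/12 ≈ 62.518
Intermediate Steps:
Y = -45 (Y = -3*15 = -45)
J(S, R) = -1 + S/9
W(m) = (m + 1/(1 + m/9))**2/9 (W(m) = (m + 1/(2 + (-1 + m/9)))**2/9 = (m + 1/(1 + m/9))**2/9)
sqrt(W(Y) + 3681) = sqrt((9 + (-45)**2 + 9*(-45))**2/(9*(9 - 45)**2) + 3681) = sqrt((1/9)*(9 + 2025 - 405)**2/(-36)**2 + 3681) = sqrt((1/9)*(1/1296)*1629**2 + 3681) = sqrt((1/9)*(1/1296)*2653641 + 3681) = sqrt(32761/144 + 3681) = sqrt(562825/144) = 5*sqrt(22513)/12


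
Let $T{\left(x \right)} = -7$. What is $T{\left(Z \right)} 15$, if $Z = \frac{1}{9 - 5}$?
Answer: $-105$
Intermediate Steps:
$Z = \frac{1}{4} \approx 0.25$
$T{\left(Z \right)} 15 = \left(-7\right) 15 = -105$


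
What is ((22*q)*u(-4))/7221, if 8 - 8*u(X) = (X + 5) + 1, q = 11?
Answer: 121/4814 ≈ 0.025135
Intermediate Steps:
u(X) = ¼ - X/8 (u(X) = 1 - ((X + 5) + 1)/8 = 1 - ((5 + X) + 1)/8 = 1 - (6 + X)/8 = 1 + (-¾ - X/8) = ¼ - X/8)
((22*q)*u(-4))/7221 = ((22*11)*(¼ - ⅛*(-4)))/7221 = (242*(¼ + ½))*(1/7221) = (242*(¾))*(1/7221) = (363/2)*(1/7221) = 121/4814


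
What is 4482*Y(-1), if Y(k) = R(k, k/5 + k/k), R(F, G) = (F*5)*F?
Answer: 22410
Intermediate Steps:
R(F, G) = 5*F**2 (R(F, G) = (5*F)*F = 5*F**2)
Y(k) = 5*k**2
4482*Y(-1) = 4482*(5*(-1)**2) = 4482*(5*1) = 4482*5 = 22410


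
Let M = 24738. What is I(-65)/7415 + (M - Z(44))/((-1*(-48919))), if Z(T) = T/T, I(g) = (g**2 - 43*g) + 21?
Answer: 527863534/362734385 ≈ 1.4552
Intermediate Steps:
I(g) = 21 + g**2 - 43*g
Z(T) = 1
I(-65)/7415 + (M - Z(44))/((-1*(-48919))) = (21 + (-65)**2 - 43*(-65))/7415 + (24738 - 1*1)/((-1*(-48919))) = (21 + 4225 + 2795)*(1/7415) + (24738 - 1)/48919 = 7041*(1/7415) + 24737*(1/48919) = 7041/7415 + 24737/48919 = 527863534/362734385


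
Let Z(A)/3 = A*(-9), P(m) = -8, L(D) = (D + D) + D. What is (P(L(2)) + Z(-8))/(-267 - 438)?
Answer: -208/705 ≈ -0.29504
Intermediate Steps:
L(D) = 3*D (L(D) = 2*D + D = 3*D)
Z(A) = -27*A (Z(A) = 3*(A*(-9)) = 3*(-9*A) = -27*A)
(P(L(2)) + Z(-8))/(-267 - 438) = (-8 - 27*(-8))/(-267 - 438) = (-8 + 216)/(-705) = 208*(-1/705) = -208/705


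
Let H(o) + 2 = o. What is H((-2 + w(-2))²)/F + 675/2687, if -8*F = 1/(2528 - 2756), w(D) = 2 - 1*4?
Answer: 68615907/2687 ≈ 25536.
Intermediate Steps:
w(D) = -2 (w(D) = 2 - 4 = -2)
F = 1/1824 (F = -1/(8*(2528 - 2756)) = -⅛/(-228) = -⅛*(-1/228) = 1/1824 ≈ 0.00054825)
H(o) = -2 + o
H((-2 + w(-2))²)/F + 675/2687 = (-2 + (-2 - 2)²)/(1/1824) + 675/2687 = (-2 + (-4)²)*1824 + 675*(1/2687) = (-2 + 16)*1824 + 675/2687 = 14*1824 + 675/2687 = 25536 + 675/2687 = 68615907/2687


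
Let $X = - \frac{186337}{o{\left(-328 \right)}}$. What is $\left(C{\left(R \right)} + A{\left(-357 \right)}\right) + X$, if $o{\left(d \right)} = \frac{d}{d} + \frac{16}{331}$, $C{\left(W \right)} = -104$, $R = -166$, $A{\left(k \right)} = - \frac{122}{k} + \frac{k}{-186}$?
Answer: $- \frac{1365952230781}{7680498} \approx -1.7785 \cdot 10^{5}$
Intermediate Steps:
$A{\left(k \right)} = - \frac{122}{k} - \frac{k}{186}$ ($A{\left(k \right)} = - \frac{122}{k} + k \left(- \frac{1}{186}\right) = - \frac{122}{k} - \frac{k}{186}$)
$o{\left(d \right)} = \frac{347}{331}$ ($o{\left(d \right)} = 1 + 16 \cdot \frac{1}{331} = 1 + \frac{16}{331} = \frac{347}{331}$)
$X = - \frac{61677547}{347}$ ($X = - \frac{186337}{\frac{347}{331}} = \left(-186337\right) \frac{331}{347} = - \frac{61677547}{347} \approx -1.7775 \cdot 10^{5}$)
$\left(C{\left(R \right)} + A{\left(-357 \right)}\right) + X = \left(-104 - \left(- \frac{119}{62} + \frac{122}{-357}\right)\right) - \frac{61677547}{347} = \left(-104 + \left(\left(-122\right) \left(- \frac{1}{357}\right) + \frac{119}{62}\right)\right) - \frac{61677547}{347} = \left(-104 + \left(\frac{122}{357} + \frac{119}{62}\right)\right) - \frac{61677547}{347} = \left(-104 + \frac{50047}{22134}\right) - \frac{61677547}{347} = - \frac{2251889}{22134} - \frac{61677547}{347} = - \frac{1365952230781}{7680498}$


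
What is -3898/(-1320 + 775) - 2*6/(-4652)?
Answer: 4535009/633835 ≈ 7.1549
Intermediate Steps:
-3898/(-1320 + 775) - 2*6/(-4652) = -3898/(-545) - 12*(-1/4652) = -3898*(-1/545) + 3/1163 = 3898/545 + 3/1163 = 4535009/633835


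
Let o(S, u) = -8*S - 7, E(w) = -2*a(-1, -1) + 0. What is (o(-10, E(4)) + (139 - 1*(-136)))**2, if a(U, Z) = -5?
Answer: 121104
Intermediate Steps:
E(w) = 10 (E(w) = -2*(-5) + 0 = 10 + 0 = 10)
o(S, u) = -7 - 8*S
(o(-10, E(4)) + (139 - 1*(-136)))**2 = ((-7 - 8*(-10)) + (139 - 1*(-136)))**2 = ((-7 + 80) + (139 + 136))**2 = (73 + 275)**2 = 348**2 = 121104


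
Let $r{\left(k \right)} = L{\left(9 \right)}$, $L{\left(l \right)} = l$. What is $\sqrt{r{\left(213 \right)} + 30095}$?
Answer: $2 \sqrt{7526} \approx 173.51$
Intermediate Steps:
$r{\left(k \right)} = 9$
$\sqrt{r{\left(213 \right)} + 30095} = \sqrt{9 + 30095} = \sqrt{30104} = 2 \sqrt{7526}$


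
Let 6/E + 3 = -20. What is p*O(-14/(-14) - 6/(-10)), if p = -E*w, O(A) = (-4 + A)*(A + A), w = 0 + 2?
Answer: -2304/575 ≈ -4.0070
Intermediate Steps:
E = -6/23 (E = 6/(-3 - 20) = 6/(-23) = 6*(-1/23) = -6/23 ≈ -0.26087)
w = 2
O(A) = 2*A*(-4 + A) (O(A) = (-4 + A)*(2*A) = 2*A*(-4 + A))
p = 12/23 (p = -(-6)*2/23 = -1*(-12/23) = 12/23 ≈ 0.52174)
p*O(-14/(-14) - 6/(-10)) = 12*(2*(-14/(-14) - 6/(-10))*(-4 + (-14/(-14) - 6/(-10))))/23 = 12*(2*(-14*(-1/14) - 6*(-1/10))*(-4 + (-14*(-1/14) - 6*(-1/10))))/23 = 12*(2*(1 + 3/5)*(-4 + (1 + 3/5)))/23 = 12*(2*(8/5)*(-4 + 8/5))/23 = 12*(2*(8/5)*(-12/5))/23 = (12/23)*(-192/25) = -2304/575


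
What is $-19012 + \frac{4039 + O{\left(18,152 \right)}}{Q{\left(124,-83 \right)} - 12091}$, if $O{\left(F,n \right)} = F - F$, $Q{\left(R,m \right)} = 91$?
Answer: $- \frac{228148039}{12000} \approx -19012.0$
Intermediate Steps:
$O{\left(F,n \right)} = 0$
$-19012 + \frac{4039 + O{\left(18,152 \right)}}{Q{\left(124,-83 \right)} - 12091} = -19012 + \frac{4039 + 0}{91 - 12091} = -19012 + \frac{4039}{-12000} = -19012 + 4039 \left(- \frac{1}{12000}\right) = -19012 - \frac{4039}{12000} = - \frac{228148039}{12000}$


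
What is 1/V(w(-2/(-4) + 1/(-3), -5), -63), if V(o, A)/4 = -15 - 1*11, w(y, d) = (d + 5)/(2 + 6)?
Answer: -1/104 ≈ -0.0096154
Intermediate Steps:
w(y, d) = 5/8 + d/8 (w(y, d) = (5 + d)/8 = (5 + d)*(⅛) = 5/8 + d/8)
V(o, A) = -104 (V(o, A) = 4*(-15 - 1*11) = 4*(-15 - 11) = 4*(-26) = -104)
1/V(w(-2/(-4) + 1/(-3), -5), -63) = 1/(-104) = -1/104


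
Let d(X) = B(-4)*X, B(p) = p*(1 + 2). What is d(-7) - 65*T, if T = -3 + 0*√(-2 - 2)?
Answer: 279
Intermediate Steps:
B(p) = 3*p (B(p) = p*3 = 3*p)
d(X) = -12*X (d(X) = (3*(-4))*X = -12*X)
T = -3 (T = -3 + 0*√(-4) = -3 + 0*(2*I) = -3 + 0 = -3)
d(-7) - 65*T = -12*(-7) - 65*(-3) = 84 + 195 = 279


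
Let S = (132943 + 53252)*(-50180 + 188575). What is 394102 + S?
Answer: 25768851127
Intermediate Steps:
S = 25768457025 (S = 186195*138395 = 25768457025)
394102 + S = 394102 + 25768457025 = 25768851127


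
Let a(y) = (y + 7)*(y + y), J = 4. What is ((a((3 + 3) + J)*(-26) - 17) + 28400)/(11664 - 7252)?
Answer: 19543/4412 ≈ 4.4295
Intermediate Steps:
a(y) = 2*y*(7 + y) (a(y) = (7 + y)*(2*y) = 2*y*(7 + y))
((a((3 + 3) + J)*(-26) - 17) + 28400)/(11664 - 7252) = (((2*((3 + 3) + 4)*(7 + ((3 + 3) + 4)))*(-26) - 17) + 28400)/(11664 - 7252) = (((2*(6 + 4)*(7 + (6 + 4)))*(-26) - 17) + 28400)/4412 = (((2*10*(7 + 10))*(-26) - 17) + 28400)*(1/4412) = (((2*10*17)*(-26) - 17) + 28400)*(1/4412) = ((340*(-26) - 17) + 28400)*(1/4412) = ((-8840 - 17) + 28400)*(1/4412) = (-8857 + 28400)*(1/4412) = 19543*(1/4412) = 19543/4412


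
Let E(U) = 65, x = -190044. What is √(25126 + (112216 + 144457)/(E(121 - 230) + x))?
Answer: √906799343120699/189979 ≈ 158.51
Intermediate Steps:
√(25126 + (112216 + 144457)/(E(121 - 230) + x)) = √(25126 + (112216 + 144457)/(65 - 190044)) = √(25126 + 256673/(-189979)) = √(25126 + 256673*(-1/189979)) = √(25126 - 256673/189979) = √(4773155681/189979) = √906799343120699/189979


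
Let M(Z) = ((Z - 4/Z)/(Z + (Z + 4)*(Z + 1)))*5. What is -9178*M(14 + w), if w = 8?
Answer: -550680/341 ≈ -1614.9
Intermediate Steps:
M(Z) = 5*(Z - 4/Z)/(Z + (1 + Z)*(4 + Z)) (M(Z) = ((Z - 4/Z)/(Z + (4 + Z)*(1 + Z)))*5 = ((Z - 4/Z)/(Z + (1 + Z)*(4 + Z)))*5 = 5*(Z - 4/Z)/(Z + (1 + Z)*(4 + Z)))
-9178*M(14 + w) = -45890*(-4 + (14 + 8)**2)/((14 + 8)*(4 + (14 + 8)**2 + 6*(14 + 8))) = -45890*(-4 + 22**2)/(22*(4 + 22**2 + 6*22)) = -45890*(-4 + 484)/(22*(4 + 484 + 132)) = -45890*480/(22*620) = -9178*60/341 = -550680/341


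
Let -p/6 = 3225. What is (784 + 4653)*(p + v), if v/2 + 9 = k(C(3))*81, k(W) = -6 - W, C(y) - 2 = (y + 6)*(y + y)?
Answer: -159913044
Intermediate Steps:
p = -19350 (p = -6*3225 = -19350)
C(y) = 2 + 2*y*(6 + y) (C(y) = 2 + (y + 6)*(y + y) = 2 + (6 + y)*(2*y) = 2 + 2*y*(6 + y))
v = -10062 (v = -18 + 2*((-6 - (2 + 2*3² + 12*3))*81) = -18 + 2*((-6 - (2 + 2*9 + 36))*81) = -18 + 2*((-6 - (2 + 18 + 36))*81) = -18 + 2*((-6 - 1*56)*81) = -18 + 2*((-6 - 56)*81) = -18 + 2*(-62*81) = -18 + 2*(-5022) = -18 - 10044 = -10062)
(784 + 4653)*(p + v) = (784 + 4653)*(-19350 - 10062) = 5437*(-29412) = -159913044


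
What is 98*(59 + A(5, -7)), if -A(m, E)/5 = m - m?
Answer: 5782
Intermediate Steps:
A(m, E) = 0 (A(m, E) = -5*(m - m) = -5*0 = 0)
98*(59 + A(5, -7)) = 98*(59 + 0) = 98*59 = 5782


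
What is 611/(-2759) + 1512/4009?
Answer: 1722109/11060831 ≈ 0.15569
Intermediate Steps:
611/(-2759) + 1512/4009 = 611*(-1/2759) + 1512*(1/4009) = -611/2759 + 1512/4009 = 1722109/11060831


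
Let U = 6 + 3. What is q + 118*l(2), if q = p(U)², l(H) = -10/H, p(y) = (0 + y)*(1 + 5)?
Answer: 2326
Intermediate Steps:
U = 9
p(y) = 6*y (p(y) = y*6 = 6*y)
q = 2916 (q = (6*9)² = 54² = 2916)
q + 118*l(2) = 2916 + 118*(-10/2) = 2916 + 118*(-10*½) = 2916 + 118*(-5) = 2916 - 590 = 2326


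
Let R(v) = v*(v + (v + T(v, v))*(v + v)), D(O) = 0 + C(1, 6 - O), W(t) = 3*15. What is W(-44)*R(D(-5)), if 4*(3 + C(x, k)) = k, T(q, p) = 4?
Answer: 765/32 ≈ 23.906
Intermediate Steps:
C(x, k) = -3 + k/4
W(t) = 45
D(O) = -3/2 - O/4 (D(O) = 0 + (-3 + (6 - O)/4) = 0 + (-3 + (3/2 - O/4)) = 0 + (-3/2 - O/4) = -3/2 - O/4)
R(v) = v*(v + 2*v*(4 + v)) (R(v) = v*(v + (v + 4)*(v + v)) = v*(v + (4 + v)*(2*v)) = v*(v + 2*v*(4 + v)))
W(-44)*R(D(-5)) = 45*((-3/2 - ¼*(-5))²*(9 + 2*(-3/2 - ¼*(-5)))) = 45*((-3/2 + 5/4)²*(9 + 2*(-3/2 + 5/4))) = 45*((-¼)²*(9 + 2*(-¼))) = 45*((9 - ½)/16) = 45*((1/16)*(17/2)) = 45*(17/32) = 765/32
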